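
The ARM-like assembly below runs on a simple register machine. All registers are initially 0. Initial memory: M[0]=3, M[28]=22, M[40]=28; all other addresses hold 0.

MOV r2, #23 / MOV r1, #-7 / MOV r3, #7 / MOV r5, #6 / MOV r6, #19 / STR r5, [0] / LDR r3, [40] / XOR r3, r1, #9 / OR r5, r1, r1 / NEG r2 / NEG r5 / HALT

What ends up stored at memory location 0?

MOV r2, #23 → r2=23
MOV r1, #-7 → r1=-7
MOV r3, #7 → r3=7
MOV r5, #6 → r5=6
MOV r6, #19 → r6=19
STR r5, [0] → M[0]=6
LDR r3, [40] → r3=M[40]=28
XOR r3, r1, #9 → r3=(-7)^9=-16
OR r5, r1, r1 → r5=(-7)|(-7)=-7
NEG r2 → r2=-(23)=-23
NEG r5 → r5=-(-7)=7
halt.

6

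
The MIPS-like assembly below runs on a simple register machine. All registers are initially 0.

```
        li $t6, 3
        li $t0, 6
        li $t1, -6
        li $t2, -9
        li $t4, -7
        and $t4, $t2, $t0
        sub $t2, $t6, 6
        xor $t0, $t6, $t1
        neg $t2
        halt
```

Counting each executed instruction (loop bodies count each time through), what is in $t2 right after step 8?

-3

after li $t6, 3: $t6=3
after li $t0, 6: $t0=6
after li $t1, -6: $t1=-6
after li $t2, -9: $t2=-9
after li $t4, -7: $t4=-7
after and $t4, $t2, $t0: $t4=(-9)&6=6
after sub $t2, $t6, 6: $t2=3-6=-3
after xor $t0, $t6, $t1: $t0=3^(-6)=-7
After step 8: $t2 = -3.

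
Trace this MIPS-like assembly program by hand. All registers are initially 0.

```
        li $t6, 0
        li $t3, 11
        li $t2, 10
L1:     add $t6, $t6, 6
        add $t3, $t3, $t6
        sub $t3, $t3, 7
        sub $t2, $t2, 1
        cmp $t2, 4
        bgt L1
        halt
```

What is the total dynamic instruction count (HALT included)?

$t6=0
$t3=11
$t2=10
$t6=0+6=6
$t3=11+6=17
$t3=17-7=10
$t2=10-1=9
cmp $t2, 4  (cmp 9,4)
bgt L1: taken
$t6=6+6=12
$t3=10+12=22
$t3=22-7=15
$t2=9-1=8
cmp $t2, 4  (cmp 8,4)
bgt L1: taken
$t6=12+6=18
$t3=15+18=33
$t3=33-7=26
$t2=8-1=7
cmp $t2, 4  (cmp 7,4)
bgt L1: taken
$t6=18+6=24
$t3=26+24=50
$t3=50-7=43
$t2=7-1=6
cmp $t2, 4  (cmp 6,4)
bgt L1: taken
$t6=24+6=30
$t3=43+30=73
$t3=73-7=66
$t2=6-1=5
cmp $t2, 4  (cmp 5,4)
bgt L1: taken
$t6=30+6=36
$t3=66+36=102
$t3=102-7=95
$t2=5-1=4
cmp $t2, 4  (cmp 4,4)
bgt L1: not taken
halt.
Total executed instructions: 40.

40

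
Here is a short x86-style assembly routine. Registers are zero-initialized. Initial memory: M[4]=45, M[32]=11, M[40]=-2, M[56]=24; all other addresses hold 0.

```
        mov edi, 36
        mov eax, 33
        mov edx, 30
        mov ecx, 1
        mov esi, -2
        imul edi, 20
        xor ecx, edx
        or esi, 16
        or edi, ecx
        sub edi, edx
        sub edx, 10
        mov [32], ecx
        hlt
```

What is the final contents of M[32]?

edi=36
eax=33
edx=30
ecx=1
esi=-2
edi=36*20=720
ecx=1^30=31
esi=(-2)|16=-2
edi=720|31=735
edi=735-30=705
edx=30-10=20
mov [32], ecx → M[32]=31
halt.

31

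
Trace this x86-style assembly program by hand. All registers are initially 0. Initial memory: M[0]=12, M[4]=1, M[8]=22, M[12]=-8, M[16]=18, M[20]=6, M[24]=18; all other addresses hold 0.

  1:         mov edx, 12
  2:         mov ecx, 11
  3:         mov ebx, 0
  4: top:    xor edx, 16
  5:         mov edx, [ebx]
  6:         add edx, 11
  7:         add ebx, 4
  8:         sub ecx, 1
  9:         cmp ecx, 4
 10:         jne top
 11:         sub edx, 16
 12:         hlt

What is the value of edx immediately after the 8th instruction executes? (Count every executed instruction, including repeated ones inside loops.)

23

edx=12
ecx=11
ebx=0
edx=12^16=28
edx=M[0]=12
edx=12+11=23
ebx=0+4=4
ecx=11-1=10
After step 8: edx = 23.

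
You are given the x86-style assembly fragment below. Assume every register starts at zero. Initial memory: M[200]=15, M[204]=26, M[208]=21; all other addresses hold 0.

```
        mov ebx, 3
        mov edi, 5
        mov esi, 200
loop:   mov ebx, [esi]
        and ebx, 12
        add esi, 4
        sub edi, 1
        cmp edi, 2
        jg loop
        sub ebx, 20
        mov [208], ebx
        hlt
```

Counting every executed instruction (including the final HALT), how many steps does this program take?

24

after mov ebx, 3: ebx=3
after mov edi, 5: edi=5
after mov esi, 200: esi=200
after mov ebx, [esi]: ebx=M[200]=15
after and ebx, 12: ebx=15&12=12
after add esi, 4: esi=200+4=204
after sub edi, 1: edi=5-1=4
cmp edi, 2  (cmp 4,2)
jg loop: taken
after mov ebx, [esi]: ebx=M[204]=26
after and ebx, 12: ebx=26&12=8
after add esi, 4: esi=204+4=208
after sub edi, 1: edi=4-1=3
cmp edi, 2  (cmp 3,2)
jg loop: taken
after mov ebx, [esi]: ebx=M[208]=21
after and ebx, 12: ebx=21&12=4
after add esi, 4: esi=208+4=212
after sub edi, 1: edi=3-1=2
cmp edi, 2  (cmp 2,2)
jg loop: not taken
after sub ebx, 20: ebx=4-20=-16
mov [208], ebx → M[208]=-16
halt.
Total executed instructions: 24.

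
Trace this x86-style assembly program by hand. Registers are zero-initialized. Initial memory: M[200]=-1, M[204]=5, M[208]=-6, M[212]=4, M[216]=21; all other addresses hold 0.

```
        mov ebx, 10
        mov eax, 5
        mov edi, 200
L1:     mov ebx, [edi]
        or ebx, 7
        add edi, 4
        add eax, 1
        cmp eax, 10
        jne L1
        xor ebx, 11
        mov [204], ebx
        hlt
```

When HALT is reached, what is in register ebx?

ebx=10
eax=5
edi=200
ebx=M[200]=-1
ebx=(-1)|7=-1
edi=200+4=204
eax=5+1=6
cmp eax, 10  (cmp 6,10)
jne L1: taken
ebx=M[204]=5
ebx=5|7=7
edi=204+4=208
eax=6+1=7
cmp eax, 10  (cmp 7,10)
jne L1: taken
ebx=M[208]=-6
ebx=(-6)|7=-1
edi=208+4=212
eax=7+1=8
cmp eax, 10  (cmp 8,10)
jne L1: taken
ebx=M[212]=4
ebx=4|7=7
edi=212+4=216
eax=8+1=9
cmp eax, 10  (cmp 9,10)
jne L1: taken
ebx=M[216]=21
ebx=21|7=23
edi=216+4=220
eax=9+1=10
cmp eax, 10  (cmp 10,10)
jne L1: not taken
ebx=23^11=28
mov [204], ebx → M[204]=28
halt.

28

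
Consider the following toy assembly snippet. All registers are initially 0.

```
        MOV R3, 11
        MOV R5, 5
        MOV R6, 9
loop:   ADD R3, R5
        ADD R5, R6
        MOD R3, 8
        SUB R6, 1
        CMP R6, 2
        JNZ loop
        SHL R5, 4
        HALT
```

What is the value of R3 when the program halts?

after MOV R3, 11: R3=11
after MOV R5, 5: R5=5
after MOV R6, 9: R6=9
after ADD R3, R5: R3=11+5=16
after ADD R5, R6: R5=5+9=14
after MOD R3, 8: R3=16%8=0
after SUB R6, 1: R6=9-1=8
CMP R6, 2  (cmp 8,2)
JNZ loop: taken
after ADD R3, R5: R3=0+14=14
after ADD R5, R6: R5=14+8=22
after MOD R3, 8: R3=14%8=6
after SUB R6, 1: R6=8-1=7
CMP R6, 2  (cmp 7,2)
JNZ loop: taken
after ADD R3, R5: R3=6+22=28
after ADD R5, R6: R5=22+7=29
after MOD R3, 8: R3=28%8=4
after SUB R6, 1: R6=7-1=6
CMP R6, 2  (cmp 6,2)
JNZ loop: taken
after ADD R3, R5: R3=4+29=33
after ADD R5, R6: R5=29+6=35
after MOD R3, 8: R3=33%8=1
after SUB R6, 1: R6=6-1=5
CMP R6, 2  (cmp 5,2)
JNZ loop: taken
after ADD R3, R5: R3=1+35=36
after ADD R5, R6: R5=35+5=40
after MOD R3, 8: R3=36%8=4
after SUB R6, 1: R6=5-1=4
CMP R6, 2  (cmp 4,2)
JNZ loop: taken
after ADD R3, R5: R3=4+40=44
after ADD R5, R6: R5=40+4=44
after MOD R3, 8: R3=44%8=4
after SUB R6, 1: R6=4-1=3
CMP R6, 2  (cmp 3,2)
JNZ loop: taken
after ADD R3, R5: R3=4+44=48
after ADD R5, R6: R5=44+3=47
after MOD R3, 8: R3=48%8=0
after SUB R6, 1: R6=3-1=2
CMP R6, 2  (cmp 2,2)
JNZ loop: not taken
after SHL R5, 4: R5=47<<4=752
halt.

0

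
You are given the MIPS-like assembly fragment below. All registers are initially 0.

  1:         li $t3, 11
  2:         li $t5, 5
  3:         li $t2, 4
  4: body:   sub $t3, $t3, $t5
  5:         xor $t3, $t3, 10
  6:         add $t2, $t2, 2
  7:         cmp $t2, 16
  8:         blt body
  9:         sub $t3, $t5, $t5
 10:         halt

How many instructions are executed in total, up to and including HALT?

after li $t3, 11: $t3=11
after li $t5, 5: $t5=5
after li $t2, 4: $t2=4
after sub $t3, $t3, $t5: $t3=11-5=6
after xor $t3, $t3, 10: $t3=6^10=12
after add $t2, $t2, 2: $t2=4+2=6
cmp $t2, 16  (cmp 6,16)
blt body: taken
after sub $t3, $t3, $t5: $t3=12-5=7
after xor $t3, $t3, 10: $t3=7^10=13
after add $t2, $t2, 2: $t2=6+2=8
cmp $t2, 16  (cmp 8,16)
blt body: taken
after sub $t3, $t3, $t5: $t3=13-5=8
after xor $t3, $t3, 10: $t3=8^10=2
after add $t2, $t2, 2: $t2=8+2=10
cmp $t2, 16  (cmp 10,16)
blt body: taken
after sub $t3, $t3, $t5: $t3=2-5=-3
after xor $t3, $t3, 10: $t3=(-3)^10=-9
after add $t2, $t2, 2: $t2=10+2=12
cmp $t2, 16  (cmp 12,16)
blt body: taken
after sub $t3, $t3, $t5: $t3=(-9)-5=-14
after xor $t3, $t3, 10: $t3=(-14)^10=-8
after add $t2, $t2, 2: $t2=12+2=14
cmp $t2, 16  (cmp 14,16)
blt body: taken
after sub $t3, $t3, $t5: $t3=(-8)-5=-13
after xor $t3, $t3, 10: $t3=(-13)^10=-7
after add $t2, $t2, 2: $t2=14+2=16
cmp $t2, 16  (cmp 16,16)
blt body: not taken
after sub $t3, $t5, $t5: $t3=5-5=0
halt.
Total executed instructions: 35.

35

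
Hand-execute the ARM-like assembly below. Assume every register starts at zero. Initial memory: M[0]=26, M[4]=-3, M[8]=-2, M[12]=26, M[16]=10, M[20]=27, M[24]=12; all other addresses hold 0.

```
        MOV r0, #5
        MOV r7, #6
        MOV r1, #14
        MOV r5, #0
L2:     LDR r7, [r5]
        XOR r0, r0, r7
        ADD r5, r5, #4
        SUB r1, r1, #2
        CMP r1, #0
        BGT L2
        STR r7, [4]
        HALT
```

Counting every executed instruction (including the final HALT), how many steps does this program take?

48

r0=5
r7=6
r1=14
r5=0
r7=M[0]=26
r0=5^26=31
r5=0+4=4
r1=14-2=12
CMP r1, #0  (cmp 12,0)
BGT L2: taken
r7=M[4]=-3
r0=31^(-3)=-30
r5=4+4=8
r1=12-2=10
CMP r1, #0  (cmp 10,0)
BGT L2: taken
r7=M[8]=-2
r0=(-30)^(-2)=28
r5=8+4=12
r1=10-2=8
CMP r1, #0  (cmp 8,0)
BGT L2: taken
r7=M[12]=26
r0=28^26=6
r5=12+4=16
r1=8-2=6
CMP r1, #0  (cmp 6,0)
BGT L2: taken
r7=M[16]=10
r0=6^10=12
r5=16+4=20
r1=6-2=4
CMP r1, #0  (cmp 4,0)
BGT L2: taken
r7=M[20]=27
r0=12^27=23
r5=20+4=24
r1=4-2=2
CMP r1, #0  (cmp 2,0)
BGT L2: taken
r7=M[24]=12
r0=23^12=27
r5=24+4=28
r1=2-2=0
CMP r1, #0  (cmp 0,0)
BGT L2: not taken
STR r7, [4] → M[4]=12
halt.
Total executed instructions: 48.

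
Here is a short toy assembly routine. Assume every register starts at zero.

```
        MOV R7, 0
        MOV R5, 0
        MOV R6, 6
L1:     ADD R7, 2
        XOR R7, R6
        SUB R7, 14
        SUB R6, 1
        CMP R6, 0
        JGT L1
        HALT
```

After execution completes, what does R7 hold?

after MOV R7, 0: R7=0
after MOV R5, 0: R5=0
after MOV R6, 6: R6=6
after ADD R7, 2: R7=0+2=2
after XOR R7, R6: R7=2^6=4
after SUB R7, 14: R7=4-14=-10
after SUB R6, 1: R6=6-1=5
CMP R6, 0  (cmp 5,0)
JGT L1: taken
after ADD R7, 2: R7=(-10)+2=-8
after XOR R7, R6: R7=(-8)^5=-3
after SUB R7, 14: R7=(-3)-14=-17
after SUB R6, 1: R6=5-1=4
CMP R6, 0  (cmp 4,0)
JGT L1: taken
after ADD R7, 2: R7=(-17)+2=-15
after XOR R7, R6: R7=(-15)^4=-11
after SUB R7, 14: R7=(-11)-14=-25
after SUB R6, 1: R6=4-1=3
CMP R6, 0  (cmp 3,0)
JGT L1: taken
after ADD R7, 2: R7=(-25)+2=-23
after XOR R7, R6: R7=(-23)^3=-22
after SUB R7, 14: R7=(-22)-14=-36
after SUB R6, 1: R6=3-1=2
CMP R6, 0  (cmp 2,0)
JGT L1: taken
after ADD R7, 2: R7=(-36)+2=-34
after XOR R7, R6: R7=(-34)^2=-36
after SUB R7, 14: R7=(-36)-14=-50
after SUB R6, 1: R6=2-1=1
CMP R6, 0  (cmp 1,0)
JGT L1: taken
after ADD R7, 2: R7=(-50)+2=-48
after XOR R7, R6: R7=(-48)^1=-47
after SUB R7, 14: R7=(-47)-14=-61
after SUB R6, 1: R6=1-1=0
CMP R6, 0  (cmp 0,0)
JGT L1: not taken
halt.

-61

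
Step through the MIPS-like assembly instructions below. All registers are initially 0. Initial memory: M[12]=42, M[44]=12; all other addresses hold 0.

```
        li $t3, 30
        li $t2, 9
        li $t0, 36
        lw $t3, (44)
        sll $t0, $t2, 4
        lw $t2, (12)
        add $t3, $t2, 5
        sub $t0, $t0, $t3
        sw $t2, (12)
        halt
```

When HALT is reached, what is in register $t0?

after li $t3, 30: $t3=30
after li $t2, 9: $t2=9
after li $t0, 36: $t0=36
after lw $t3, (44): $t3=M[44]=12
after sll $t0, $t2, 4: $t0=9<<4=144
after lw $t2, (12): $t2=M[12]=42
after add $t3, $t2, 5: $t3=42+5=47
after sub $t0, $t0, $t3: $t0=144-47=97
sw $t2, (12) → M[12]=42
halt.

97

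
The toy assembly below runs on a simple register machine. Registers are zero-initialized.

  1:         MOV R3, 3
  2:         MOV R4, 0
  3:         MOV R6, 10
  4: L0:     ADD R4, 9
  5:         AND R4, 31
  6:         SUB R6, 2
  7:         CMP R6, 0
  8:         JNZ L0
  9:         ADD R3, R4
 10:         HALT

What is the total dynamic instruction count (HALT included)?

30

R3=3
R4=0
R6=10
R4=0+9=9
R4=9&31=9
R6=10-2=8
CMP R6, 0  (cmp 8,0)
JNZ L0: taken
R4=9+9=18
R4=18&31=18
R6=8-2=6
CMP R6, 0  (cmp 6,0)
JNZ L0: taken
R4=18+9=27
R4=27&31=27
R6=6-2=4
CMP R6, 0  (cmp 4,0)
JNZ L0: taken
R4=27+9=36
R4=36&31=4
R6=4-2=2
CMP R6, 0  (cmp 2,0)
JNZ L0: taken
R4=4+9=13
R4=13&31=13
R6=2-2=0
CMP R6, 0  (cmp 0,0)
JNZ L0: not taken
R3=3+13=16
halt.
Total executed instructions: 30.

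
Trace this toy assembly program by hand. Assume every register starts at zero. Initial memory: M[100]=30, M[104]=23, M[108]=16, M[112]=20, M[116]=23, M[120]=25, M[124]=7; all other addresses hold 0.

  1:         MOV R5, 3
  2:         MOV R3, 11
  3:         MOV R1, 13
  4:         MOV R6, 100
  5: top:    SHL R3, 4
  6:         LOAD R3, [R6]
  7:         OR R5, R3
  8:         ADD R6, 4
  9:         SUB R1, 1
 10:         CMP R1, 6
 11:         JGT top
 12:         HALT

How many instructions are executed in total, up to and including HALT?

MOV R5, 3 → R5=3
MOV R3, 11 → R3=11
MOV R1, 13 → R1=13
MOV R6, 100 → R6=100
SHL R3, 4 → R3=11<<4=176
LOAD R3, [R6] → R3=M[100]=30
OR R5, R3 → R5=3|30=31
ADD R6, 4 → R6=100+4=104
SUB R1, 1 → R1=13-1=12
CMP R1, 6  (cmp 12,6)
JGT top: taken
SHL R3, 4 → R3=30<<4=480
LOAD R3, [R6] → R3=M[104]=23
OR R5, R3 → R5=31|23=31
ADD R6, 4 → R6=104+4=108
SUB R1, 1 → R1=12-1=11
CMP R1, 6  (cmp 11,6)
JGT top: taken
SHL R3, 4 → R3=23<<4=368
LOAD R3, [R6] → R3=M[108]=16
OR R5, R3 → R5=31|16=31
ADD R6, 4 → R6=108+4=112
SUB R1, 1 → R1=11-1=10
CMP R1, 6  (cmp 10,6)
JGT top: taken
SHL R3, 4 → R3=16<<4=256
LOAD R3, [R6] → R3=M[112]=20
OR R5, R3 → R5=31|20=31
ADD R6, 4 → R6=112+4=116
SUB R1, 1 → R1=10-1=9
CMP R1, 6  (cmp 9,6)
JGT top: taken
SHL R3, 4 → R3=20<<4=320
LOAD R3, [R6] → R3=M[116]=23
OR R5, R3 → R5=31|23=31
ADD R6, 4 → R6=116+4=120
SUB R1, 1 → R1=9-1=8
CMP R1, 6  (cmp 8,6)
JGT top: taken
SHL R3, 4 → R3=23<<4=368
LOAD R3, [R6] → R3=M[120]=25
OR R5, R3 → R5=31|25=31
ADD R6, 4 → R6=120+4=124
SUB R1, 1 → R1=8-1=7
CMP R1, 6  (cmp 7,6)
JGT top: taken
SHL R3, 4 → R3=25<<4=400
LOAD R3, [R6] → R3=M[124]=7
OR R5, R3 → R5=31|7=31
ADD R6, 4 → R6=124+4=128
SUB R1, 1 → R1=7-1=6
CMP R1, 6  (cmp 6,6)
JGT top: not taken
halt.
Total executed instructions: 54.

54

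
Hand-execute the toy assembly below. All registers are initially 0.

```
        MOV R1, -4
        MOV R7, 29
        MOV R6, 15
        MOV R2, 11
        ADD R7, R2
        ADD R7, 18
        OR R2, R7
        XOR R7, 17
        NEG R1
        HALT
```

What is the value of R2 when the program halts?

after MOV R1, -4: R1=-4
after MOV R7, 29: R7=29
after MOV R6, 15: R6=15
after MOV R2, 11: R2=11
after ADD R7, R2: R7=29+11=40
after ADD R7, 18: R7=40+18=58
after OR R2, R7: R2=11|58=59
after XOR R7, 17: R7=58^17=43
after NEG R1: R1=-(-4)=4
halt.

59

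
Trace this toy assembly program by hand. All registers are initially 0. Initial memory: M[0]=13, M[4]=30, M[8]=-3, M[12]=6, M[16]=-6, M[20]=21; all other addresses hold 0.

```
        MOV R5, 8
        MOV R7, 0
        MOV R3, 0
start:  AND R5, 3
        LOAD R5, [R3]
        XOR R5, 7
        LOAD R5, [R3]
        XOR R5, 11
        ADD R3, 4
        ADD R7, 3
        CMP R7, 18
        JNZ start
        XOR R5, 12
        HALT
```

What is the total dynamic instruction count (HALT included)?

R5=8
R7=0
R3=0
R5=8&3=0
R5=M[0]=13
R5=13^7=10
R5=M[0]=13
R5=13^11=6
R3=0+4=4
R7=0+3=3
CMP R7, 18  (cmp 3,18)
JNZ start: taken
R5=6&3=2
R5=M[4]=30
R5=30^7=25
R5=M[4]=30
R5=30^11=21
R3=4+4=8
R7=3+3=6
CMP R7, 18  (cmp 6,18)
JNZ start: taken
R5=21&3=1
R5=M[8]=-3
R5=(-3)^7=-6
R5=M[8]=-3
R5=(-3)^11=-10
R3=8+4=12
R7=6+3=9
CMP R7, 18  (cmp 9,18)
JNZ start: taken
R5=(-10)&3=2
R5=M[12]=6
R5=6^7=1
R5=M[12]=6
R5=6^11=13
R3=12+4=16
R7=9+3=12
CMP R7, 18  (cmp 12,18)
JNZ start: taken
R5=13&3=1
R5=M[16]=-6
R5=(-6)^7=-3
R5=M[16]=-6
R5=(-6)^11=-15
R3=16+4=20
R7=12+3=15
CMP R7, 18  (cmp 15,18)
JNZ start: taken
R5=(-15)&3=1
R5=M[20]=21
R5=21^7=18
R5=M[20]=21
R5=21^11=30
R3=20+4=24
R7=15+3=18
CMP R7, 18  (cmp 18,18)
JNZ start: not taken
R5=30^12=18
halt.
Total executed instructions: 59.

59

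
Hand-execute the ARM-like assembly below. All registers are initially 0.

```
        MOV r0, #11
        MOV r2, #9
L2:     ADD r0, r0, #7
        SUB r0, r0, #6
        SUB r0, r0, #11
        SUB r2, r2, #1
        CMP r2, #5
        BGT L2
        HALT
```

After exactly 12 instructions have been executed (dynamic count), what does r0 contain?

r0=11
r2=9
r0=11+7=18
r0=18-6=12
r0=12-11=1
r2=9-1=8
CMP r2, #5  (cmp 8,5)
BGT L2: taken
r0=1+7=8
r0=8-6=2
r0=2-11=-9
r2=8-1=7
After step 12: r0 = -9.

-9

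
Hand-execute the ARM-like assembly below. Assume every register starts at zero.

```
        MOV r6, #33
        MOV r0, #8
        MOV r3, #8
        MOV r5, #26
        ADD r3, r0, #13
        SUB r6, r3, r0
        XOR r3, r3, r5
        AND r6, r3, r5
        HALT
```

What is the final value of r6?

after MOV r6, #33: r6=33
after MOV r0, #8: r0=8
after MOV r3, #8: r3=8
after MOV r5, #26: r5=26
after ADD r3, r0, #13: r3=8+13=21
after SUB r6, r3, r0: r6=21-8=13
after XOR r3, r3, r5: r3=21^26=15
after AND r6, r3, r5: r6=15&26=10
halt.

10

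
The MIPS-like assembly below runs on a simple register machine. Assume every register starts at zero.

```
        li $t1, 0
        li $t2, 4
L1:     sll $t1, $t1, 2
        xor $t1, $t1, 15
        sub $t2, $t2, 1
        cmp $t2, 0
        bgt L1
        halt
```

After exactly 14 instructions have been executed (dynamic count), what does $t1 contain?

195

$t1=0
$t2=4
$t1=0<<2=0
$t1=0^15=15
$t2=4-1=3
cmp $t2, 0  (cmp 3,0)
bgt L1: taken
$t1=15<<2=60
$t1=60^15=51
$t2=3-1=2
cmp $t2, 0  (cmp 2,0)
bgt L1: taken
$t1=51<<2=204
$t1=204^15=195
After step 14: $t1 = 195.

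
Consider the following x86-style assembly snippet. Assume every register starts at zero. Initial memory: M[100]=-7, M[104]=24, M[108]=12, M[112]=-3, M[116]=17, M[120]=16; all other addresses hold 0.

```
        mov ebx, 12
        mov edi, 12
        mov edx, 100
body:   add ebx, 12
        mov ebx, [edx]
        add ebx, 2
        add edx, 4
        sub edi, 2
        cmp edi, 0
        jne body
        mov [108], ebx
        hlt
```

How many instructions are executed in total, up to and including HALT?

47

ebx=12
edi=12
edx=100
ebx=12+12=24
ebx=M[100]=-7
ebx=(-7)+2=-5
edx=100+4=104
edi=12-2=10
cmp edi, 0  (cmp 10,0)
jne body: taken
ebx=(-5)+12=7
ebx=M[104]=24
ebx=24+2=26
edx=104+4=108
edi=10-2=8
cmp edi, 0  (cmp 8,0)
jne body: taken
ebx=26+12=38
ebx=M[108]=12
ebx=12+2=14
edx=108+4=112
edi=8-2=6
cmp edi, 0  (cmp 6,0)
jne body: taken
ebx=14+12=26
ebx=M[112]=-3
ebx=(-3)+2=-1
edx=112+4=116
edi=6-2=4
cmp edi, 0  (cmp 4,0)
jne body: taken
ebx=(-1)+12=11
ebx=M[116]=17
ebx=17+2=19
edx=116+4=120
edi=4-2=2
cmp edi, 0  (cmp 2,0)
jne body: taken
ebx=19+12=31
ebx=M[120]=16
ebx=16+2=18
edx=120+4=124
edi=2-2=0
cmp edi, 0  (cmp 0,0)
jne body: not taken
mov [108], ebx → M[108]=18
halt.
Total executed instructions: 47.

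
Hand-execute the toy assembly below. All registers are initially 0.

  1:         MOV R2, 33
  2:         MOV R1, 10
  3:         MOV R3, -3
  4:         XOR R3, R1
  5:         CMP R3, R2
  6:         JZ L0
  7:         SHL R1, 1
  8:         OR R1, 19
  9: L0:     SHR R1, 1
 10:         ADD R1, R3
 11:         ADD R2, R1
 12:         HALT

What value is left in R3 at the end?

after MOV R2, 33: R2=33
after MOV R1, 10: R1=10
after MOV R3, -3: R3=-3
after XOR R3, R1: R3=(-3)^10=-9
CMP R3, R2  (cmp -9,33)
JZ L0: not taken
after SHL R1, 1: R1=10<<1=20
after OR R1, 19: R1=20|19=23
after SHR R1, 1: R1=23>>1=11
after ADD R1, R3: R1=11+(-9)=2
after ADD R2, R1: R2=33+2=35
halt.

-9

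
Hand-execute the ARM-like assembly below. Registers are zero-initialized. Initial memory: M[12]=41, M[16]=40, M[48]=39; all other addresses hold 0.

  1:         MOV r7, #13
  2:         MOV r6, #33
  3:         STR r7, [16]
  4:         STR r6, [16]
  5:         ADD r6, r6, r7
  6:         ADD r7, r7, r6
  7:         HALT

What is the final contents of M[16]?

MOV r7, #13 → r7=13
MOV r6, #33 → r6=33
STR r7, [16] → M[16]=13
STR r6, [16] → M[16]=33
ADD r6, r6, r7 → r6=33+13=46
ADD r7, r7, r6 → r7=13+46=59
halt.

33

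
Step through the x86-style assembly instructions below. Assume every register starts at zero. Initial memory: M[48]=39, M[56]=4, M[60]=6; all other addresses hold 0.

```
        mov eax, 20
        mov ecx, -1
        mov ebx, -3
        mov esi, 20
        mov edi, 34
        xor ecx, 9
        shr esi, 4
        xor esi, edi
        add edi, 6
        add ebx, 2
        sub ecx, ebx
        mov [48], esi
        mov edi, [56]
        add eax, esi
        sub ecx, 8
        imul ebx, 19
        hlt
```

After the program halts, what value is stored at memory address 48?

eax=20
ecx=-1
ebx=-3
esi=20
edi=34
ecx=(-1)^9=-10
esi=20>>4=1
esi=1^34=35
edi=34+6=40
ebx=(-3)+2=-1
ecx=(-10)-(-1)=-9
mov [48], esi → M[48]=35
edi=M[56]=4
eax=20+35=55
ecx=(-9)-8=-17
ebx=(-1)*19=-19
halt.

35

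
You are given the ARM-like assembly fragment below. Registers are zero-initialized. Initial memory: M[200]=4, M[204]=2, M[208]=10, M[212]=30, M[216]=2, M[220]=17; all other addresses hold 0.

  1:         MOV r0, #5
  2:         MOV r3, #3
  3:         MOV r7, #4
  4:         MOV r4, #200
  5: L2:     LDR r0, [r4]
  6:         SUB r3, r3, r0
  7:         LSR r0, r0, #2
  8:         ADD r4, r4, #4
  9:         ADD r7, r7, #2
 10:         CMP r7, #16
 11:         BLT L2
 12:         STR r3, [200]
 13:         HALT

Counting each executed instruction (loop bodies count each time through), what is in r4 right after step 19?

208

MOV r0, #5 → r0=5
MOV r3, #3 → r3=3
MOV r7, #4 → r7=4
MOV r4, #200 → r4=200
LDR r0, [r4] → r0=M[200]=4
SUB r3, r3, r0 → r3=3-4=-1
LSR r0, r0, #2 → r0=4>>2=1
ADD r4, r4, #4 → r4=200+4=204
ADD r7, r7, #2 → r7=4+2=6
CMP r7, #16  (cmp 6,16)
BLT L2: taken
LDR r0, [r4] → r0=M[204]=2
SUB r3, r3, r0 → r3=(-1)-2=-3
LSR r0, r0, #2 → r0=2>>2=0
ADD r4, r4, #4 → r4=204+4=208
ADD r7, r7, #2 → r7=6+2=8
CMP r7, #16  (cmp 8,16)
BLT L2: taken
LDR r0, [r4] → r0=M[208]=10
After step 19: r4 = 208.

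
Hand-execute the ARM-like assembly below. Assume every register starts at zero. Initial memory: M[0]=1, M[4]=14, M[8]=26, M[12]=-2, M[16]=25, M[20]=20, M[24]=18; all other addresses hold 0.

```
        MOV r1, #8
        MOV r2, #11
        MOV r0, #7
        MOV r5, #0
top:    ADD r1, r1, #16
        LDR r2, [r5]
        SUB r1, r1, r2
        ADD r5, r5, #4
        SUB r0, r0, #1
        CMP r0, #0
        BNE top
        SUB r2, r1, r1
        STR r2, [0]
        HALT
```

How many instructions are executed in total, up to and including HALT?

MOV r1, #8 → r1=8
MOV r2, #11 → r2=11
MOV r0, #7 → r0=7
MOV r5, #0 → r5=0
ADD r1, r1, #16 → r1=8+16=24
LDR r2, [r5] → r2=M[0]=1
SUB r1, r1, r2 → r1=24-1=23
ADD r5, r5, #4 → r5=0+4=4
SUB r0, r0, #1 → r0=7-1=6
CMP r0, #0  (cmp 6,0)
BNE top: taken
ADD r1, r1, #16 → r1=23+16=39
LDR r2, [r5] → r2=M[4]=14
SUB r1, r1, r2 → r1=39-14=25
ADD r5, r5, #4 → r5=4+4=8
SUB r0, r0, #1 → r0=6-1=5
CMP r0, #0  (cmp 5,0)
BNE top: taken
ADD r1, r1, #16 → r1=25+16=41
LDR r2, [r5] → r2=M[8]=26
SUB r1, r1, r2 → r1=41-26=15
ADD r5, r5, #4 → r5=8+4=12
SUB r0, r0, #1 → r0=5-1=4
CMP r0, #0  (cmp 4,0)
BNE top: taken
ADD r1, r1, #16 → r1=15+16=31
LDR r2, [r5] → r2=M[12]=-2
SUB r1, r1, r2 → r1=31-(-2)=33
ADD r5, r5, #4 → r5=12+4=16
SUB r0, r0, #1 → r0=4-1=3
CMP r0, #0  (cmp 3,0)
BNE top: taken
ADD r1, r1, #16 → r1=33+16=49
LDR r2, [r5] → r2=M[16]=25
SUB r1, r1, r2 → r1=49-25=24
ADD r5, r5, #4 → r5=16+4=20
SUB r0, r0, #1 → r0=3-1=2
CMP r0, #0  (cmp 2,0)
BNE top: taken
ADD r1, r1, #16 → r1=24+16=40
LDR r2, [r5] → r2=M[20]=20
SUB r1, r1, r2 → r1=40-20=20
ADD r5, r5, #4 → r5=20+4=24
SUB r0, r0, #1 → r0=2-1=1
CMP r0, #0  (cmp 1,0)
BNE top: taken
ADD r1, r1, #16 → r1=20+16=36
LDR r2, [r5] → r2=M[24]=18
SUB r1, r1, r2 → r1=36-18=18
ADD r5, r5, #4 → r5=24+4=28
SUB r0, r0, #1 → r0=1-1=0
CMP r0, #0  (cmp 0,0)
BNE top: not taken
SUB r2, r1, r1 → r2=18-18=0
STR r2, [0] → M[0]=0
halt.
Total executed instructions: 56.

56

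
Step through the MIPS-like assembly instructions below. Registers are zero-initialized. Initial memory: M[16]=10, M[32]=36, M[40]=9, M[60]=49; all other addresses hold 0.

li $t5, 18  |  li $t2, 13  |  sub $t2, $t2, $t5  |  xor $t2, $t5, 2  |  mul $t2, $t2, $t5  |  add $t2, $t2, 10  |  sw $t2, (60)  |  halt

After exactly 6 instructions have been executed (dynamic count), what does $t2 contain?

li $t5, 18 → $t5=18
li $t2, 13 → $t2=13
sub $t2, $t2, $t5 → $t2=13-18=-5
xor $t2, $t5, 2 → $t2=18^2=16
mul $t2, $t2, $t5 → $t2=16*18=288
add $t2, $t2, 10 → $t2=288+10=298
After step 6: $t2 = 298.

298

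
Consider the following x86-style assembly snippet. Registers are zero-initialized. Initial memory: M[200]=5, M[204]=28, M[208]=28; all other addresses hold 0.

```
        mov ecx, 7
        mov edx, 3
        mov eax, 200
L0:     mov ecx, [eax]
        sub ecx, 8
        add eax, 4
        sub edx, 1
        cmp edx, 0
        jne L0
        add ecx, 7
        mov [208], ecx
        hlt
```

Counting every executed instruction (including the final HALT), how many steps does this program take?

ecx=7
edx=3
eax=200
ecx=M[200]=5
ecx=5-8=-3
eax=200+4=204
edx=3-1=2
cmp edx, 0  (cmp 2,0)
jne L0: taken
ecx=M[204]=28
ecx=28-8=20
eax=204+4=208
edx=2-1=1
cmp edx, 0  (cmp 1,0)
jne L0: taken
ecx=M[208]=28
ecx=28-8=20
eax=208+4=212
edx=1-1=0
cmp edx, 0  (cmp 0,0)
jne L0: not taken
ecx=20+7=27
mov [208], ecx → M[208]=27
halt.
Total executed instructions: 24.

24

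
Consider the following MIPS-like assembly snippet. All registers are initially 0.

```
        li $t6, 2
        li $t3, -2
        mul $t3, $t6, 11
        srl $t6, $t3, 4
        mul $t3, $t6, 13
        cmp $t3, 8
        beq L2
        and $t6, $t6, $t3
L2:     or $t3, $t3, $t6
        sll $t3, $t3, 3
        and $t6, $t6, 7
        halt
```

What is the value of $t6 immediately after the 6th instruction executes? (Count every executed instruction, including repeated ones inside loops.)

1

li $t6, 2 → $t6=2
li $t3, -2 → $t3=-2
mul $t3, $t6, 11 → $t3=2*11=22
srl $t6, $t3, 4 → $t6=22>>4=1
mul $t3, $t6, 13 → $t3=1*13=13
cmp $t3, 8  (cmp 13,8)
After step 6: $t6 = 1.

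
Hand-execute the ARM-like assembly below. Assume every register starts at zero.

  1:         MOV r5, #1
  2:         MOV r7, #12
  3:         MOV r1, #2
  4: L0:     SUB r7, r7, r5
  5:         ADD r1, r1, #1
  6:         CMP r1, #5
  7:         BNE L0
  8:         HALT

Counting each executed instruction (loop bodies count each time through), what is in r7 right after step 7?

11

after MOV r5, #1: r5=1
after MOV r7, #12: r7=12
after MOV r1, #2: r1=2
after SUB r7, r7, r5: r7=12-1=11
after ADD r1, r1, #1: r1=2+1=3
CMP r1, #5  (cmp 3,5)
BNE L0: taken
After step 7: r7 = 11.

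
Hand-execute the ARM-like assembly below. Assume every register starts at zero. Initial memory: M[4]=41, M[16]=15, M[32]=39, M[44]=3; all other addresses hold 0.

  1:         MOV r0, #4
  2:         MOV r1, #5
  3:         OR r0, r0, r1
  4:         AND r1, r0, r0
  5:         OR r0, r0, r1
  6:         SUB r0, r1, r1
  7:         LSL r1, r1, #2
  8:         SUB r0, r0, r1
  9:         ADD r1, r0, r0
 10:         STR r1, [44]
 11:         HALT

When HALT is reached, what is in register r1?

-40

r0=4
r1=5
r0=4|5=5
r1=5&5=5
r0=5|5=5
r0=5-5=0
r1=5<<2=20
r0=0-20=-20
r1=(-20)+(-20)=-40
STR r1, [44] → M[44]=-40
halt.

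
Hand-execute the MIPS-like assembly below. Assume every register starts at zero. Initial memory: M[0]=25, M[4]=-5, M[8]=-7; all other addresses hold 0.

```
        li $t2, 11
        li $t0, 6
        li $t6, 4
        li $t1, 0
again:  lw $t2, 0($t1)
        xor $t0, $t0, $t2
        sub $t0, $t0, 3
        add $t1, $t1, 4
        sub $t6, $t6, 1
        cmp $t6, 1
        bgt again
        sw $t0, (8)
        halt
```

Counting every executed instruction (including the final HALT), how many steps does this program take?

27

$t2=11
$t0=6
$t6=4
$t1=0
$t2=M[0]=25
$t0=6^25=31
$t0=31-3=28
$t1=0+4=4
$t6=4-1=3
cmp $t6, 1  (cmp 3,1)
bgt again: taken
$t2=M[4]=-5
$t0=28^(-5)=-25
$t0=(-25)-3=-28
$t1=4+4=8
$t6=3-1=2
cmp $t6, 1  (cmp 2,1)
bgt again: taken
$t2=M[8]=-7
$t0=(-28)^(-7)=29
$t0=29-3=26
$t1=8+4=12
$t6=2-1=1
cmp $t6, 1  (cmp 1,1)
bgt again: not taken
sw $t0, (8) → M[8]=26
halt.
Total executed instructions: 27.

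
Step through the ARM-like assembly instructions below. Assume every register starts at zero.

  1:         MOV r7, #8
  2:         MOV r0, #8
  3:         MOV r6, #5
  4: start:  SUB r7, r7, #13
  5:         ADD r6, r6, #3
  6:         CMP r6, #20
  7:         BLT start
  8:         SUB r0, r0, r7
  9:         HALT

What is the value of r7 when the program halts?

r7=8
r0=8
r6=5
r7=8-13=-5
r6=5+3=8
CMP r6, #20  (cmp 8,20)
BLT start: taken
r7=(-5)-13=-18
r6=8+3=11
CMP r6, #20  (cmp 11,20)
BLT start: taken
r7=(-18)-13=-31
r6=11+3=14
CMP r6, #20  (cmp 14,20)
BLT start: taken
r7=(-31)-13=-44
r6=14+3=17
CMP r6, #20  (cmp 17,20)
BLT start: taken
r7=(-44)-13=-57
r6=17+3=20
CMP r6, #20  (cmp 20,20)
BLT start: not taken
r0=8-(-57)=65
halt.

-57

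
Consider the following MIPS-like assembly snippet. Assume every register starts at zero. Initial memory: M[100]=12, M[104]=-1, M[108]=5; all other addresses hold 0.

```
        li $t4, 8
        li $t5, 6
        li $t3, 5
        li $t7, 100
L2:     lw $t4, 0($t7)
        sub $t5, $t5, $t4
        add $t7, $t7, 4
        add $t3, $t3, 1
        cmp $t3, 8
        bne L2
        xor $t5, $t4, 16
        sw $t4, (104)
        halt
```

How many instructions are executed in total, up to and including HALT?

after li $t4, 8: $t4=8
after li $t5, 6: $t5=6
after li $t3, 5: $t3=5
after li $t7, 100: $t7=100
after lw $t4, 0($t7): $t4=M[100]=12
after sub $t5, $t5, $t4: $t5=6-12=-6
after add $t7, $t7, 4: $t7=100+4=104
after add $t3, $t3, 1: $t3=5+1=6
cmp $t3, 8  (cmp 6,8)
bne L2: taken
after lw $t4, 0($t7): $t4=M[104]=-1
after sub $t5, $t5, $t4: $t5=(-6)-(-1)=-5
after add $t7, $t7, 4: $t7=104+4=108
after add $t3, $t3, 1: $t3=6+1=7
cmp $t3, 8  (cmp 7,8)
bne L2: taken
after lw $t4, 0($t7): $t4=M[108]=5
after sub $t5, $t5, $t4: $t5=(-5)-5=-10
after add $t7, $t7, 4: $t7=108+4=112
after add $t3, $t3, 1: $t3=7+1=8
cmp $t3, 8  (cmp 8,8)
bne L2: not taken
after xor $t5, $t4, 16: $t5=5^16=21
sw $t4, (104) → M[104]=5
halt.
Total executed instructions: 25.

25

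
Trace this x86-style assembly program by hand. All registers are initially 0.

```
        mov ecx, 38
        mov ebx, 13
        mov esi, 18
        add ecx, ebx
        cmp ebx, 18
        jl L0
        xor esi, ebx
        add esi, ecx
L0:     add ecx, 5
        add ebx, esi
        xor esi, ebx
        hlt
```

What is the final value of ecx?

56

mov ecx, 38 → ecx=38
mov ebx, 13 → ebx=13
mov esi, 18 → esi=18
add ecx, ebx → ecx=38+13=51
cmp ebx, 18  (cmp 13,18)
jl L0: taken
add ecx, 5 → ecx=51+5=56
add ebx, esi → ebx=13+18=31
xor esi, ebx → esi=18^31=13
halt.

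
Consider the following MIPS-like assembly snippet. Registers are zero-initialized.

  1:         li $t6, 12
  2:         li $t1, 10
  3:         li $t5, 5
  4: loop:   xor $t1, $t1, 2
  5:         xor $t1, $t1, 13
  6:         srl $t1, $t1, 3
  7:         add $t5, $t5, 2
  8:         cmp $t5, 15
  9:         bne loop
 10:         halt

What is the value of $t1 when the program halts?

$t6=12
$t1=10
$t5=5
$t1=10^2=8
$t1=8^13=5
$t1=5>>3=0
$t5=5+2=7
cmp $t5, 15  (cmp 7,15)
bne loop: taken
$t1=0^2=2
$t1=2^13=15
$t1=15>>3=1
$t5=7+2=9
cmp $t5, 15  (cmp 9,15)
bne loop: taken
$t1=1^2=3
$t1=3^13=14
$t1=14>>3=1
$t5=9+2=11
cmp $t5, 15  (cmp 11,15)
bne loop: taken
$t1=1^2=3
$t1=3^13=14
$t1=14>>3=1
$t5=11+2=13
cmp $t5, 15  (cmp 13,15)
bne loop: taken
$t1=1^2=3
$t1=3^13=14
$t1=14>>3=1
$t5=13+2=15
cmp $t5, 15  (cmp 15,15)
bne loop: not taken
halt.

1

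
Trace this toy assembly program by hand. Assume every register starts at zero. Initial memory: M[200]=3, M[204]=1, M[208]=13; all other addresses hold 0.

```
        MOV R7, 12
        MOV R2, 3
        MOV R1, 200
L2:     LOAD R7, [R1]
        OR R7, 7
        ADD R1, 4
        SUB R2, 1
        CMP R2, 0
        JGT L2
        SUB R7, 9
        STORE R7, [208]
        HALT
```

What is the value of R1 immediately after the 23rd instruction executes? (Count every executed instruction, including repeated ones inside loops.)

MOV R7, 12 → R7=12
MOV R2, 3 → R2=3
MOV R1, 200 → R1=200
LOAD R7, [R1] → R7=M[200]=3
OR R7, 7 → R7=3|7=7
ADD R1, 4 → R1=200+4=204
SUB R2, 1 → R2=3-1=2
CMP R2, 0  (cmp 2,0)
JGT L2: taken
LOAD R7, [R1] → R7=M[204]=1
OR R7, 7 → R7=1|7=7
ADD R1, 4 → R1=204+4=208
SUB R2, 1 → R2=2-1=1
CMP R2, 0  (cmp 1,0)
JGT L2: taken
LOAD R7, [R1] → R7=M[208]=13
OR R7, 7 → R7=13|7=15
ADD R1, 4 → R1=208+4=212
SUB R2, 1 → R2=1-1=0
CMP R2, 0  (cmp 0,0)
JGT L2: not taken
SUB R7, 9 → R7=15-9=6
STORE R7, [208] → M[208]=6
After step 23: R1 = 212.

212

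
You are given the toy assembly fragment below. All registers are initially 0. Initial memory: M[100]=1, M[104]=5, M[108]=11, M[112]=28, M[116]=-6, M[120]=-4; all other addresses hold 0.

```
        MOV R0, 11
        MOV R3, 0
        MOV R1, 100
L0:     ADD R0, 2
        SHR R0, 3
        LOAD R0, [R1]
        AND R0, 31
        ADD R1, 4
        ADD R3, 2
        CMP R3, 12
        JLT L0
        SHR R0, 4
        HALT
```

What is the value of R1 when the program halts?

124

MOV R0, 11 → R0=11
MOV R3, 0 → R3=0
MOV R1, 100 → R1=100
ADD R0, 2 → R0=11+2=13
SHR R0, 3 → R0=13>>3=1
LOAD R0, [R1] → R0=M[100]=1
AND R0, 31 → R0=1&31=1
ADD R1, 4 → R1=100+4=104
ADD R3, 2 → R3=0+2=2
CMP R3, 12  (cmp 2,12)
JLT L0: taken
ADD R0, 2 → R0=1+2=3
SHR R0, 3 → R0=3>>3=0
LOAD R0, [R1] → R0=M[104]=5
AND R0, 31 → R0=5&31=5
ADD R1, 4 → R1=104+4=108
ADD R3, 2 → R3=2+2=4
CMP R3, 12  (cmp 4,12)
JLT L0: taken
ADD R0, 2 → R0=5+2=7
SHR R0, 3 → R0=7>>3=0
LOAD R0, [R1] → R0=M[108]=11
AND R0, 31 → R0=11&31=11
ADD R1, 4 → R1=108+4=112
ADD R3, 2 → R3=4+2=6
CMP R3, 12  (cmp 6,12)
JLT L0: taken
ADD R0, 2 → R0=11+2=13
SHR R0, 3 → R0=13>>3=1
LOAD R0, [R1] → R0=M[112]=28
AND R0, 31 → R0=28&31=28
ADD R1, 4 → R1=112+4=116
ADD R3, 2 → R3=6+2=8
CMP R3, 12  (cmp 8,12)
JLT L0: taken
ADD R0, 2 → R0=28+2=30
SHR R0, 3 → R0=30>>3=3
LOAD R0, [R1] → R0=M[116]=-6
AND R0, 31 → R0=(-6)&31=26
ADD R1, 4 → R1=116+4=120
ADD R3, 2 → R3=8+2=10
CMP R3, 12  (cmp 10,12)
JLT L0: taken
ADD R0, 2 → R0=26+2=28
SHR R0, 3 → R0=28>>3=3
LOAD R0, [R1] → R0=M[120]=-4
AND R0, 31 → R0=(-4)&31=28
ADD R1, 4 → R1=120+4=124
ADD R3, 2 → R3=10+2=12
CMP R3, 12  (cmp 12,12)
JLT L0: not taken
SHR R0, 4 → R0=28>>4=1
halt.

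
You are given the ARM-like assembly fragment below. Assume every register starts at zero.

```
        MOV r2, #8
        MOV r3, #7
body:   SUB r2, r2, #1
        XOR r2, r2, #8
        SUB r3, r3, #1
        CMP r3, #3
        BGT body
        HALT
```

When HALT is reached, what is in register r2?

4

after MOV r2, #8: r2=8
after MOV r3, #7: r3=7
after SUB r2, r2, #1: r2=8-1=7
after XOR r2, r2, #8: r2=7^8=15
after SUB r3, r3, #1: r3=7-1=6
CMP r3, #3  (cmp 6,3)
BGT body: taken
after SUB r2, r2, #1: r2=15-1=14
after XOR r2, r2, #8: r2=14^8=6
after SUB r3, r3, #1: r3=6-1=5
CMP r3, #3  (cmp 5,3)
BGT body: taken
after SUB r2, r2, #1: r2=6-1=5
after XOR r2, r2, #8: r2=5^8=13
after SUB r3, r3, #1: r3=5-1=4
CMP r3, #3  (cmp 4,3)
BGT body: taken
after SUB r2, r2, #1: r2=13-1=12
after XOR r2, r2, #8: r2=12^8=4
after SUB r3, r3, #1: r3=4-1=3
CMP r3, #3  (cmp 3,3)
BGT body: not taken
halt.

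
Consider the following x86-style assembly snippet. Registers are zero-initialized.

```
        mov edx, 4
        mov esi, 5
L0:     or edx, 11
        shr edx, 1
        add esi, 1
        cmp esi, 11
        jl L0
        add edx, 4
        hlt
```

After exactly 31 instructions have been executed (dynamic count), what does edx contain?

7

edx=4
esi=5
edx=4|11=15
edx=15>>1=7
esi=5+1=6
cmp esi, 11  (cmp 6,11)
jl L0: taken
edx=7|11=15
edx=15>>1=7
esi=6+1=7
cmp esi, 11  (cmp 7,11)
jl L0: taken
edx=7|11=15
edx=15>>1=7
esi=7+1=8
cmp esi, 11  (cmp 8,11)
jl L0: taken
edx=7|11=15
edx=15>>1=7
esi=8+1=9
cmp esi, 11  (cmp 9,11)
jl L0: taken
edx=7|11=15
edx=15>>1=7
esi=9+1=10
cmp esi, 11  (cmp 10,11)
jl L0: taken
edx=7|11=15
edx=15>>1=7
esi=10+1=11
cmp esi, 11  (cmp 11,11)
After step 31: edx = 7.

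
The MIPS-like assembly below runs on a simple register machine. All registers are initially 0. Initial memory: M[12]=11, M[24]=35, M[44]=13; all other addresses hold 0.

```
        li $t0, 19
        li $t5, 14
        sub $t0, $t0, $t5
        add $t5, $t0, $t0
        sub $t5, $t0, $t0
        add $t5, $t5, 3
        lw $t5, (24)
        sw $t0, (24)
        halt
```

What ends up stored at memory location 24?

5

after li $t0, 19: $t0=19
after li $t5, 14: $t5=14
after sub $t0, $t0, $t5: $t0=19-14=5
after add $t5, $t0, $t0: $t5=5+5=10
after sub $t5, $t0, $t0: $t5=5-5=0
after add $t5, $t5, 3: $t5=0+3=3
after lw $t5, (24): $t5=M[24]=35
sw $t0, (24) → M[24]=5
halt.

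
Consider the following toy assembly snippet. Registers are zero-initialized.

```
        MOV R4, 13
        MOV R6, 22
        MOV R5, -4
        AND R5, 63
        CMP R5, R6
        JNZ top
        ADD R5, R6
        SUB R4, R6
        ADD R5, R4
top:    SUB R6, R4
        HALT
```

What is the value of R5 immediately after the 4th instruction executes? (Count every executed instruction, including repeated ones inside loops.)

MOV R4, 13 → R4=13
MOV R6, 22 → R6=22
MOV R5, -4 → R5=-4
AND R5, 63 → R5=(-4)&63=60
After step 4: R5 = 60.

60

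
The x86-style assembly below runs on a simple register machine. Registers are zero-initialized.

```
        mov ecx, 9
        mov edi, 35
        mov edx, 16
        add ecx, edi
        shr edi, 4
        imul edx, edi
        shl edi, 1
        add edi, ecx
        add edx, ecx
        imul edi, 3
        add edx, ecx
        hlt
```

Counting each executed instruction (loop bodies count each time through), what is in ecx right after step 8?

ecx=9
edi=35
edx=16
ecx=9+35=44
edi=35>>4=2
edx=16*2=32
edi=2<<1=4
edi=4+44=48
After step 8: ecx = 44.

44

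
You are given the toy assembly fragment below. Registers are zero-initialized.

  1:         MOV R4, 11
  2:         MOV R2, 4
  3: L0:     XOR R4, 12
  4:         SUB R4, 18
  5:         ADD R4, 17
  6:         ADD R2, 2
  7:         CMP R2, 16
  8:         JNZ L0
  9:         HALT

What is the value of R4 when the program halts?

after MOV R4, 11: R4=11
after MOV R2, 4: R2=4
after XOR R4, 12: R4=11^12=7
after SUB R4, 18: R4=7-18=-11
after ADD R4, 17: R4=(-11)+17=6
after ADD R2, 2: R2=4+2=6
CMP R2, 16  (cmp 6,16)
JNZ L0: taken
after XOR R4, 12: R4=6^12=10
after SUB R4, 18: R4=10-18=-8
after ADD R4, 17: R4=(-8)+17=9
after ADD R2, 2: R2=6+2=8
CMP R2, 16  (cmp 8,16)
JNZ L0: taken
after XOR R4, 12: R4=9^12=5
after SUB R4, 18: R4=5-18=-13
after ADD R4, 17: R4=(-13)+17=4
after ADD R2, 2: R2=8+2=10
CMP R2, 16  (cmp 10,16)
JNZ L0: taken
after XOR R4, 12: R4=4^12=8
after SUB R4, 18: R4=8-18=-10
after ADD R4, 17: R4=(-10)+17=7
after ADD R2, 2: R2=10+2=12
CMP R2, 16  (cmp 12,16)
JNZ L0: taken
after XOR R4, 12: R4=7^12=11
after SUB R4, 18: R4=11-18=-7
after ADD R4, 17: R4=(-7)+17=10
after ADD R2, 2: R2=12+2=14
CMP R2, 16  (cmp 14,16)
JNZ L0: taken
after XOR R4, 12: R4=10^12=6
after SUB R4, 18: R4=6-18=-12
after ADD R4, 17: R4=(-12)+17=5
after ADD R2, 2: R2=14+2=16
CMP R2, 16  (cmp 16,16)
JNZ L0: not taken
halt.

5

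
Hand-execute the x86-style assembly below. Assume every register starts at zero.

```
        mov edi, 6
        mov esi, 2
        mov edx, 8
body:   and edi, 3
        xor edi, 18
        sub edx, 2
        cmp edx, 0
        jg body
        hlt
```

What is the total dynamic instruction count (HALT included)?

24

mov edi, 6 → edi=6
mov esi, 2 → esi=2
mov edx, 8 → edx=8
and edi, 3 → edi=6&3=2
xor edi, 18 → edi=2^18=16
sub edx, 2 → edx=8-2=6
cmp edx, 0  (cmp 6,0)
jg body: taken
and edi, 3 → edi=16&3=0
xor edi, 18 → edi=0^18=18
sub edx, 2 → edx=6-2=4
cmp edx, 0  (cmp 4,0)
jg body: taken
and edi, 3 → edi=18&3=2
xor edi, 18 → edi=2^18=16
sub edx, 2 → edx=4-2=2
cmp edx, 0  (cmp 2,0)
jg body: taken
and edi, 3 → edi=16&3=0
xor edi, 18 → edi=0^18=18
sub edx, 2 → edx=2-2=0
cmp edx, 0  (cmp 0,0)
jg body: not taken
halt.
Total executed instructions: 24.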